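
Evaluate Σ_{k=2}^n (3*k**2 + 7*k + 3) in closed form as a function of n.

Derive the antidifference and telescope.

Step 1: r(k) = (3*k**2 + 13*k + 13)/(3*k**2 + 7*k + 3).
Normal form (A,B,C) = (1, 1, k**2 + 7*k/3 + 1).
Solve (1)·f(k+1) − (1)·f(k) = k**2 + 7*k/3 + 1.
Bound: deg f ≤ 3.
Coefficient equations give f(k) = k**2*(k + 2)/3.
Certificate R = B(k−1)f/C = k**2*(k + 2)/(3*k**2 + 7*k + 3) gives s_k = k**2*(k + 2).
Δs = 3*k**2 + 7*k + 3, as required.
Σ_(k=2)^n t_k = s_(n+1) − s_(2) = (n**3 + 5*n**2 + 7*n + 3) − (16), i.e. n**3 + 5*n**2 + 7*n - 13.

S(n) = n**3 + 5*n**2 + 7*n - 13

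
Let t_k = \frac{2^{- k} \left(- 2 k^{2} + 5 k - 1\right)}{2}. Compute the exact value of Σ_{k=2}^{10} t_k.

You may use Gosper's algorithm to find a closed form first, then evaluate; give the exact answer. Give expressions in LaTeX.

Σ = -3863/2048

The ratio is (2*k**2 - k - 2)/(2*(2*k**2 - 5*k + 1)).
Factor: A=1/2; B=1; C=k**2 - 5*k/2 + 1/2.
Set up (1/2)·f(k+1) − (1)·f(k) − (k**2 - 5*k/2 + 1/2) = 0.
Degrees (0,0,2) ⇒ d ≤ 2.
Match coefficients ⇒ f(k) = -2*k**2 + k - 2.
Certificate R = B(k−1)f/C = -2*(2*k**2 - k + 2)/(2*k**2 - 5*k + 1) gives s_k = (2*k**2 - k + 2)/2**k.
s_(k+1) − s_k = (-2*k**2 + 5*k - 1)/(2*2**k) = t_k.
Telescoping: Σ = s_(11) − s_(2) = 233/2048 − (2) = -3863/2048.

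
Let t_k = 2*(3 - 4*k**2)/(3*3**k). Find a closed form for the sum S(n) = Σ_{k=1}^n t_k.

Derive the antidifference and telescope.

Step 1: r(k) = (4*(k + 1)**2 - 3)/(3*(4*k**2 - 3)).
Take A(k)=1/3, B(k)=1, C(k)=k**2 - 3/4.
Need (1/3)·f(k+1) − (1)·f(k) = k**2 - 3/4.
d = 2 from the (0,0,2) case.
Coefficient equations give f(k) = -3*(2*k + 1)**2/8.
Then R = B(k−1)f/C = -3*(2*k + 1)**2/(2*(4*k**2 - 3)), so s_k = R(k)·t_k = (4*k**2 + 4*k + 1)/3**k.
Check: Δs_k = 2*(3 - 4*k**2)/(3*3**k). ✓
Telescope: S(n) = s_(n+1) − s_(1) = 3**(-n - 1)*(4*n**2 + 12*n + 9) − (3) = 3**(-n - 1)*(-3**(n + 2) + 4*n**2 + 12*n + 9).

S(n) = 3**(-n - 1)*(-3**(n + 2) + 4*n**2 + 12*n + 9)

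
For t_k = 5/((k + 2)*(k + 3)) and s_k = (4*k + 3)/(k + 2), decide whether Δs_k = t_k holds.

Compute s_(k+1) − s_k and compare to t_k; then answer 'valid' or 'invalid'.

valid; difference matches t_k

s_(k+1) = (4*k + 7)/(k + 3)
s_(k+1) − s_k = 5/(k**2 + 5*k + 6)
(s_(k+1) − s_k) − t_k = 0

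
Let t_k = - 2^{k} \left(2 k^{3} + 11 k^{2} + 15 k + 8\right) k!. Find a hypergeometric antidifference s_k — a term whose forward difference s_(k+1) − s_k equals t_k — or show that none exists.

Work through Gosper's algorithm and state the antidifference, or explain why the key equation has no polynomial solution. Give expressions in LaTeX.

r(k) = 2*(2*k**4 + 19*k**3 + 60*k**2 + 79*k + 36)/(2*k**3 + 11*k**2 + 15*k + 8) after simplifying.
Normal form (A,B,C) = (2*k + 2, 1, k**3 + 11*k**2/2 + 15*k/2 + 4).
Solve (2*k + 2)·f(k+1) − (1)·f(k) = k**3 + 11*k**2/2 + 15*k/2 + 4.
Bound: deg f ≤ 2.
A polynomial solution: f(k) = k*(k + 3)/2.
Certificate R = B(k−1)f/C = k*(k + 3)/(2*k**3 + 11*k**2 + 15*k + 8) gives s_k = -2**k*k*(k + 3)*factorial(k).
Δs = -2**k*(2*k**3 + 11*k**2 + 15*k + 8)*factorial(k), as required.

s_k = - 2^{k} k \left(k + 3\right) k!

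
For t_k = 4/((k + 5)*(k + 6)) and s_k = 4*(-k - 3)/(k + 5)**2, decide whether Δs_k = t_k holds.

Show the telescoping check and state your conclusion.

Invalid: residual 8*(-2*k - 11)/(k**4 + 22*k**3 + 181*k**2 + 660*k + 900) ≠ 0.

s_(k+1) = 4*(-k - 4)/(k + 6)**2
s_(k+1) − s_k = 4*(k**2 + 7*k + 8)/(k**4 + 22*k**3 + 181*k**2 + 660*k + 900)
(s_(k+1) − s_k) − t_k = 8*(-2*k - 11)/(k**4 + 22*k**3 + 181*k**2 + 660*k + 900)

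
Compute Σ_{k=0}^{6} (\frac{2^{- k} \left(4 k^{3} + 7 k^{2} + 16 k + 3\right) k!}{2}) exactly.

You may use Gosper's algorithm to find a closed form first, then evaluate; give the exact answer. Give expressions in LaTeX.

Σ = 69583/8

Step 1: r(k) = (4*k**4 + 23*k**3 + 61*k**2 + 72*k + 30)/(2*(4*k**3 + 7*k**2 + 16*k + 3)).
Take A(k)=k/2 + 1/2, B(k)=1, C(k)=k**3 + 7*k**2/4 + 4*k + 3/4.
Solve (k/2 + 1/2)·f(k+1) − (1)·f(k) = k**3 + 7*k**2/4 + 4*k + 3/4.
d = 2 from the (1,0,3) case.
Solving with deg f ≤ 2: f(k) = (4*k**2 + 3*k + 4)/2.
Get s_k = R·t_k = (4*k**2 + 3*k + 4)*factorial(k)/2**k with R(k) = B(k−1)f(k)/C(k) = 2*(4*k**2 + 3*k + 4)/(4*k**3 + 7*k**2 + 16*k + 3).
s_(k+1) − s_k = (4*k**3 + 7*k**2 + 16*k + 3)*factorial(k)/(2*2**k) = t_k.
Evaluate s at k=7 and k=0: 69615/8 and 4; difference 69583/8.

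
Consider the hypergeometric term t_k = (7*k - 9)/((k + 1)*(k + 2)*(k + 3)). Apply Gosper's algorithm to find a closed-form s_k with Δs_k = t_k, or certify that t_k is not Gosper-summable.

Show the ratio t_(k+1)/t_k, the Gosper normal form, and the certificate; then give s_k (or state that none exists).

t_(k+1)/t_k = (k + 1)*(7*k - 2)/((k + 4)*(7*k - 9)).
Take A(k)=k + 1, B(k)=k + 4, C(k)=k - 9/7.
f must satisfy (k + 1)·f(k+1) − (k + 3)·f(k) = k - 9/7.
From deg A=1, deg B=1, deg C=1: d=2.
Coefficient equations give f(k) = -k*(k + 17)/14.
Certificate R = B(k−1)f/C = -k*(k + 3)*(k + 17)/(2*(7*k - 9)) gives s_k = k*(-k - 17)/(2*(k + 1)*(k + 2)).
s_(k+1) − s_k = (7*k - 9)/(k**3 + 6*k**2 + 11*k + 6) = t_k.

s_k = k*(-k - 17)/(2*(k + 1)*(k + 2))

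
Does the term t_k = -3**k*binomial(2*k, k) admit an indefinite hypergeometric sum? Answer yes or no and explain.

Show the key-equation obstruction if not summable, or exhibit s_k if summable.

Step 1: r(k) = 6*(2*k + 1)/(k + 1).
Normal form (A,B,C) = (12*k + 6, k + 1, 1).
Solve (12*k + 6)·f(k+1) − (k)·f(k) = 1.
Degrees (1,1,0) ⇒ d ≤ -1.
Negative degree bound (-1): no f exists, t_k not Gosper-summable.

No; the degree bound rules out any f.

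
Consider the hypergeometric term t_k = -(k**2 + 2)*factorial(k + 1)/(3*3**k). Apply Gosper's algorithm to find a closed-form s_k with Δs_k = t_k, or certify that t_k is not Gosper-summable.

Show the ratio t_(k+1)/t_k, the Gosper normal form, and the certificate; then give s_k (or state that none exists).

t_(k+1)/t_k = (k + 2)*((k + 1)**2 + 2)/(3*(k**2 + 2)).
Take A(k)=k/3 + 2/3, B(k)=1, C(k)=k**2 + 2.
Need (k/3 + 2/3)·f(k+1) − (1)·f(k) = k**2 + 2.
From deg A=1, deg B=0, deg C=2: d=1.
Coefficient equations give f(k) = 3*k.
Get s_k = R·t_k = -k*factorial(k + 1)/3**k with R(k) = B(k−1)f(k)/C(k) = 3*k/(k**2 + 2).
Verify: -(k**2 + 2)*factorial(k + 1)/(3*3**k) matches t_k.

s_k = -k*factorial(k + 1)/3**k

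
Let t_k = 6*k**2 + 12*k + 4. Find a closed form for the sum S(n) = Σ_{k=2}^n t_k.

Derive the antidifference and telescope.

S(n) = 2*n**3 + 9*n**2 + 11*n - 22

t_(k+1)/t_k = (3*k**2 + 12*k + 11)/(3*k**2 + 6*k + 2).
Normal form (A,B,C) = (1, 1, k**2 + 2*k + 2/3).
Set up (1)·f(k+1) − (1)·f(k) − (k**2 + 2*k + 2/3) = 0.
deg f ≤ 3 (via 0,0,2).
Solving with deg f ≤ 3: f(k) = k*(2*k**2 + 3*k - 1)/6.
So s_k = (B(k−1)f/C)·t_k = (k*(2*k**2 + 3*k - 1)/(2*(3*k**2 + 6*k + 2)))·t_k = k*(2*k**2 + 3*k - 1).
Δs = 6*k**2 + 12*k + 4, as required.
Evaluate: s_(n+1) = 2*n**3 + 9*n**2 + 11*n + 4; subtract s_(2) = 26 ⇒ S(n) = 2*n**3 + 9*n**2 + 11*n - 22.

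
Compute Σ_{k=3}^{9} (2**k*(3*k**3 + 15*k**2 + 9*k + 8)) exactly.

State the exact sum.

Ratio r(k) = 2*(3*k**3 + 24*k**2 + 48*k + 35)/(3*k**3 + 15*k**2 + 9*k + 8).
Take A(k)=2, B(k)=1, C(k)=k**3 + 5*k**2 + 3*k + 8/3.
Need (2)·f(k+1) − (1)·f(k) = k**3 + 5*k**2 + 3*k + 8/3.
From deg A=0, deg B=0, deg C=3: d=3.
Solve for f: f(k) = (3*k**3 - 3*k**2 + 3*k + 2)/3 (degree 3 ≤ 3).
R(k) = B(k−1)·f(k)/C(k) = (3*k**3 - 3*k**2 + 3*k + 2)/(3*k**3 + 15*k**2 + 9*k + 8); s_k = R·t_k = 2**k*(3*k**3 - 3*k**2 + 3*k + 2).
Verify: 2**k*(3*k**3 + 15*k**2 + 9*k + 8) matches t_k.
Sum = s_(10) − s_(3); s_(10) = 2797568, s_(3) = 520 ⇒ 2797048.

Σ = 2797048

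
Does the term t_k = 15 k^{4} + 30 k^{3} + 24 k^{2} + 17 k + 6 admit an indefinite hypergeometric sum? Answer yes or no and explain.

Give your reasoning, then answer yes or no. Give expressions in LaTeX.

Yes. s_k = k \left(3 k^{4} - 2 k^{2} + 4 k + 1\right).

Compute t_(k+1)/t_k: get (15*k**4 + 90*k**3 + 204*k**2 + 215*k + 92)/(15*k**4 + 30*k**3 + 24*k**2 + 17*k + 6).
Take A(k)=1, B(k)=1, C(k)=k**4 + 2*k**3 + 8*k**2/5 + 17*k/15 + 2/5.
f must satisfy (1)·f(k+1) − (1)·f(k) = k**4 + 2*k**3 + 8*k**2/5 + 17*k/15 + 2/5.
From deg A=0, deg B=0, deg C=4: d=5.
Solve for f: f(k) = k*(3*k**4 - 2*k**2 + 4*k + 1)/15 (degree 5 ≤ 5).
So s_k = (B(k−1)f/C)·t_k = (k*(3*k**4 - 2*k**2 + 4*k + 1)/(15*k**4 + 30*k**3 + 24*k**2 + 17*k + 6))·t_k = k*(3*k**4 - 2*k**2 + 4*k + 1).
s_(k+1) − s_k = 15*k**4 + 30*k**3 + 24*k**2 + 17*k + 6 = t_k.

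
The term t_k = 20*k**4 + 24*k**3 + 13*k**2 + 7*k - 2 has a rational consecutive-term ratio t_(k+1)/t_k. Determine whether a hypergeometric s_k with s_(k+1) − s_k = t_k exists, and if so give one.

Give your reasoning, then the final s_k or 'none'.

s_k = k*(4*k**4 - 4*k**3 - k**2 + 3*k - 4)

Compute t_(k+1)/t_k: get (20*k**4 + 104*k**3 + 205*k**2 + 185*k + 62)/(20*k**4 + 24*k**3 + 13*k**2 + 7*k - 2).
Normal form (A,B,C) = (1, 1, k**4 + 6*k**3/5 + 13*k**2/20 + 7*k/20 - 1/10).
Key eq: (1)·f(k+1) = (1)·f(k) + (k**4 + 6*k**3/5 + 13*k**2/20 + 7*k/20 - 1/10).
d = 5 from the (0,0,4) case.
Solve for f: f(k) = k*(k + 1)*(4*k**3 - 8*k**2 + 7*k - 4)/20 (degree 5 ≤ 5).
R(k) = B(k−1)·f(k)/C(k) = k*(4*k**3 - 8*k**2 + 7*k - 4)/(20*k**3 + 4*k**2 + 9*k - 2); s_k = R·t_k = k*(4*k**4 - 4*k**3 - k**2 + 3*k - 4).
Check: Δs_k = 20*k**4 + 24*k**3 + 13*k**2 + 7*k - 2. ✓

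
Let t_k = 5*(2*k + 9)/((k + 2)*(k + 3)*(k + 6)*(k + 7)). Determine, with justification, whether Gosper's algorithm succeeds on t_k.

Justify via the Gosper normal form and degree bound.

Step 1: r(k) = (k + 2)*(k + 6)*(2*k + 11)/((k + 4)*(k + 8)*(2*k + 9)).
Gosper form: A/B · C(k+1)/C(k) with A=k + 2, B=k + 8, C=k**3 + 27*k**2/2 + 121*k/2 + 90.
f must satisfy (k + 2)·f(k+1) − (k + 7)·f(k) = k**3 + 27*k**2/2 + 121*k/2 + 90.
Degrees (1,1,3) ⇒ d ≤ 5.
Match coefficients ⇒ f(k) = k*(k + 3)*(k + 4)*(k + 5)*(k + 8)/24.
R(k) = B(k−1)·f(k)/C(k) = k*(k + 3)*(k + 7)*(k + 8)/(12*(2*k + 9)); s_k = R·t_k = 5*k*(k + 8)/(12*(k**2 + 8*k + 12)).
s_(k+1) − s_k = 5*(2*k + 9)/(k**4 + 18*k**3 + 113*k**2 + 288*k + 252) = t_k.

Yes. s_k = 5*k*(k + 8)/(12*(k**2 + 8*k + 12)).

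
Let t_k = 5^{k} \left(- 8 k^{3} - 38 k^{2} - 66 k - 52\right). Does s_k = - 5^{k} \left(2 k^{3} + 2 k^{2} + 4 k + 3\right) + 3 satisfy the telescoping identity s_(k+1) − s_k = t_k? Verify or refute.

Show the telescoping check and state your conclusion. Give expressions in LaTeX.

s_(k+1) = -5*5**k*(4*k + 2*(k + 1)**3 + 2*(k + 1)**2 + 7) + 3
s_(k+1) − s_k = 5**k*(-8*k**3 - 38*k**2 - 66*k - 52)
(s_(k+1) − s_k) − t_k = 0

Valid — Δs_k = t_k.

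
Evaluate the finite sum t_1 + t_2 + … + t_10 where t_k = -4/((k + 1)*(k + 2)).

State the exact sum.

Σ = -5/3

r(k) = (k + 1)/(k + 3) after simplifying.
Take A(k)=k + 1, B(k)=k + 3, C(k)=1.
Need (k + 1)·f(k+1) − (k + 2)·f(k) = 1.
Degrees (1,1,0) ⇒ d ≤ 1.
Match coefficients ⇒ f(k) = k.
R(k) = B(k−1)·f(k)/C(k) = k*(k + 2); s_k = R·t_k = -4*k/(k + 1).
Δs = -4/(k**2 + 3*k + 2), as required.
Sum = s_(11) − s_(1); s_(11) = -11/3, s_(1) = -2 ⇒ -5/3.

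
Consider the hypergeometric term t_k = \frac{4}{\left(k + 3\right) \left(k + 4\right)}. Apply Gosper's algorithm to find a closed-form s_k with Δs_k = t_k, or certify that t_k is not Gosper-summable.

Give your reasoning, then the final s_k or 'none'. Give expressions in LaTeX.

s_k = \frac{4 k}{3 \left(k + 3\right)}

t_(k+1)/t_k = (k + 3)/(k + 5).
Gosper form: A/B · C(k+1)/C(k) with A=k + 3, B=k + 5, C=1.
Set up (k + 3)·f(k+1) − (k + 4)·f(k) − (1) = 0.
deg f ≤ 1 (via 1,1,0).
Solve for f: f(k) = k/3 (degree 1 ≤ 1).
So s_k = (B(k−1)f/C)·t_k = (k*(k + 4)/3)·t_k = 4*k/(3*(k + 3)).
Check: Δs_k = 4/(k**2 + 7*k + 12). ✓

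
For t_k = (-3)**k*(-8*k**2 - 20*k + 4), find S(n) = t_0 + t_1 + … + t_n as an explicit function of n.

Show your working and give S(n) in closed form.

Step 1: r(k) = 3*(-2*k**2 - 9*k - 6)/(2*k**2 + 5*k - 1).
A = -3, B = 1, C = k**2 + 5*k/2 - 1/2.
Key eq: (-3)·f(k+1) = (1)·f(k) + (k**2 + 5*k/2 - 1/2).
From deg A=0, deg B=0, deg C=2: d=2.
Solving with deg f ≤ 2: f(k) = -(k - 1)*(k + 2)/4.
R(k) = B(k−1)·f(k)/C(k) = -(k - 1)*(k + 2)/(2*(2*k**2 + 5*k - 1)); s_k = R·t_k = 2*(-3)**k*(k**2 + k - 2).
Verify: (-3)**k*(-8*k**2 - 20*k + 4) matches t_k.
Evaluate: s_(n+1) = 6*(-3)**n*n*(-n - 3); subtract s_(0) = -4 ⇒ S(n) = -6*(-3)**n*n**2 - 18*(-3)**n*n + 4.

S(n) = -6*(-3)**n*n**2 - 18*(-3)**n*n + 4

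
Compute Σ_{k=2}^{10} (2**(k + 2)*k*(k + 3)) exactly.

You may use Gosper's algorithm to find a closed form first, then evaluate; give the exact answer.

Σ = 901088

Ratio r(k) = 2*(k + 1)*(k + 4)/(k*(k + 3)).
Gosper form: A/B · C(k+1)/C(k) with A=2, B=1, C=k**2 + 3*k.
Solve (2)·f(k+1) − (1)·f(k) = k**2 + 3*k.
From deg A=0, deg B=0, deg C=2: d=2.
Solving with deg f ≤ 2: f(k) = k*(k - 1).
So s_k = (B(k−1)f/C)·t_k = ((k - 1)/(k + 3))·t_k = 2**(k + 2)*k*(k - 1).
Check: Δs_k = 2**(k + 2)*k*(k + 3). ✓
Sum = s_(11) − s_(2); s_(11) = 901120, s_(2) = 32 ⇒ 901088.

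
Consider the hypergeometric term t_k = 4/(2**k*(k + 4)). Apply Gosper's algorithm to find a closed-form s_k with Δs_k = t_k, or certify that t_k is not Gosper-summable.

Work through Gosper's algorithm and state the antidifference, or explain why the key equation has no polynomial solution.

none (Gosper's algorithm certifies no s_k)

t_(k+1)/t_k = (k + 4)/(2*(k + 5)).
Normal form (A,B,C) = (k/2 + 2, k + 5, 1).
f must satisfy (k/2 + 2)·f(k+1) − (k + 4)·f(k) = 1.
Degrees (1,1,0) ⇒ d ≤ -1.
Negative degree bound (-1): no f exists, t_k not Gosper-summable.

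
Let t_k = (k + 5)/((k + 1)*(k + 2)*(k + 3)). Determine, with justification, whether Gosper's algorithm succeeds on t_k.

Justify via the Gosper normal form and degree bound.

Ratio r(k) = (k + 1)*(k + 6)/((k + 4)*(k + 5)).
So A=k + 1 and B=k + 4, with C=k + 5.
Solve (k + 1)·f(k+1) − (k + 3)·f(k) = k + 5.
Bound: deg f ≤ 2.
Solving with deg f ≤ 2: f(k) = k*(3*k + 7)/2.
Get s_k = R·t_k = k*(3*k + 7)/(2*(k + 1)*(k + 2)) with R(k) = B(k−1)f(k)/C(k) = k*(k + 3)*(3*k + 7)/(2*(k + 5)).
Verify: (k + 5)/(k**3 + 6*k**2 + 11*k + 6) matches t_k.

Yes. s_k = k*(3*k + 7)/(2*(k + 1)*(k + 2)).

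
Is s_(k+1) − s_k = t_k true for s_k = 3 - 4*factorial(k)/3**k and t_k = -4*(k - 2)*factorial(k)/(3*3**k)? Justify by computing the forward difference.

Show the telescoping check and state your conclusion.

s_(k+1) = (9*3**k - 4*k*factorial(k) - 4*factorial(k))/(3*3**k)
s_(k+1) − s_k = -4*(k - 2)*factorial(k)/(3*3**k)
(s_(k+1) − s_k) − t_k = 0

valid (s_(k+1) − s_k reduces to t_k)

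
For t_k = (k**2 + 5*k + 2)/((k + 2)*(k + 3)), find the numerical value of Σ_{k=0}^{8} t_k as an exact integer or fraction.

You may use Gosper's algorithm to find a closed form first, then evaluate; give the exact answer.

Σ = 81/11

r(k) = (k + 2)*(5*k + (k + 1)**2 + 7)/((k + 4)*(k**2 + 5*k + 2)) after simplifying.
Factor: A=k + 2; B=k + 4; C=k**2 + 5*k + 2.
Solve (k + 2)·f(k+1) − (k + 3)·f(k) = k**2 + 5*k + 2.
Bound: deg f ≤ 2.
A polynomial solution: f(k) = k**2.
So s_k = (B(k−1)f/C)·t_k = (k**2*(k + 3)/(k**2 + 5*k + 2))·t_k = k**2/(k + 2).
s_(k+1) − s_k = (k**2 + 5*k + 2)/(k**2 + 5*k + 6) = t_k.
Sum = s_(9) − s_(0); s_(9) = 81/11, s_(0) = 0 ⇒ 81/11.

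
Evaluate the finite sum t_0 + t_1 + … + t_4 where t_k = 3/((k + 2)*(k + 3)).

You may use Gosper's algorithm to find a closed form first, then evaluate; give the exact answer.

Σ = 15/14

The ratio is (k + 2)/(k + 4).
Normal form (A,B,C) = (k + 2, k + 4, 1).
Key eq: (k + 2)·f(k+1) = (k + 3)·f(k) + (1).
deg f ≤ 1 (via 1,1,0).
A polynomial solution: f(k) = k/2.
So s_k = (B(k−1)f/C)·t_k = (k*(k + 3)/2)·t_k = 3*k/(2*(k + 2)).
s_(k+1) − s_k = 3/(k**2 + 5*k + 6) = t_k.
Evaluate s at k=5 and k=0: 15/14 and 0; difference 15/14.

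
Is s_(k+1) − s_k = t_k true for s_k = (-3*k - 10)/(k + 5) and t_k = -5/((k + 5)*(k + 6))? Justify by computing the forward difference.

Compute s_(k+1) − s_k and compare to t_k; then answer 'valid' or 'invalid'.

s_(k+1) = (-3*k - 13)/(k + 6)
s_(k+1) − s_k = -5/(k**2 + 11*k + 30)
(s_(k+1) − s_k) − t_k = 0

Valid — Δs_k = t_k.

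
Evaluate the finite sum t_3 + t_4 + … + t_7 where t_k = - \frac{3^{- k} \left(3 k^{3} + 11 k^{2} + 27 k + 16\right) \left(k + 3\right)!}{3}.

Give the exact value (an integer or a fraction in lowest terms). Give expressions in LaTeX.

The ratio is (3*k**4 + 32*k**3 + 138*k**2 + 289*k + 228)/(3*(3*k**3 + 11*k**2 + 27*k + 16)).
Factor: A=k/3 + 4/3; B=1; C=k**3 + 11*k**2/3 + 9*k + 16/3.
Solve (k/3 + 4/3)·f(k+1) − (1)·f(k) = k**3 + 11*k**2/3 + 9*k + 16/3.
From deg A=1, deg B=0, deg C=3: d=2.
Coefficient equations give f(k) = 3*k**2 + 2*k - 4.
Then R = B(k−1)f/C = 3*(3*k**2 + 2*k - 4)/(3*k**3 + 11*k**2 + 27*k + 16), so s_k = R(k)·t_k = -(3*k**2 + 2*k - 4)*factorial(k + 3)/3**k.
Check: Δs_k = -(3*k**3 + 11*k**2 + 27*k + 16)*factorial(k + 3)/(3*3**k). ✓
Evaluate s at k=8 and k=3: -33510400/27 and -2320/3; difference -33489520/27.

Σ = -33489520/27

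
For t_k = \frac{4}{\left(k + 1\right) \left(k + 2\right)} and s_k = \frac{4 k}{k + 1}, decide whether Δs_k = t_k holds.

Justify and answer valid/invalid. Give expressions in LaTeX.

s_(k+1) = 4*(k + 1)/(k + 2)
s_(k+1) − s_k = 4/(k**2 + 3*k + 2)
(s_(k+1) − s_k) − t_k = 0

Valid — Δs_k = t_k.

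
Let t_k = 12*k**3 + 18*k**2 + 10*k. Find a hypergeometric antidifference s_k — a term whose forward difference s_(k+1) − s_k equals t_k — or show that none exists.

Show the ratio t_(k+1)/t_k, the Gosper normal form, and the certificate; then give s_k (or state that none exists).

t_(k+1)/t_k = (6*k**3 + 27*k**2 + 41*k + 20)/(k*(6*k**2 + 9*k + 5)).
Factor: A=1; B=1; C=k**3 + 3*k**2/2 + 5*k/6.
Key eq: (1)·f(k+1) = (1)·f(k) + (k**3 + 3*k**2/2 + 5*k/6).
Bound: deg f ≤ 4.
A polynomial solution: f(k) = k*(k - 1)*(3*k**2 + 3*k + 2)/12.
R(k) = B(k−1)·f(k)/C(k) = (k - 1)*(3*k**2 + 3*k + 2)/(2*(6*k**2 + 9*k + 5)); s_k = R·t_k = k*(3*k**3 - k - 2).
Check: Δs_k = 2*k*(6*k**2 + 9*k + 5). ✓

s_k = k*(3*k**3 - k - 2)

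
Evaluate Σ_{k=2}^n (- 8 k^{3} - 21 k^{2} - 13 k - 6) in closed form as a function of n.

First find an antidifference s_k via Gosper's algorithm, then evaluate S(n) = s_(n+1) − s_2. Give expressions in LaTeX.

r(k) = (8*k**3 + 45*k**2 + 79*k + 48)/(8*k**3 + 21*k**2 + 13*k + 6) after simplifying.
Gosper form: A/B · C(k+1)/C(k) with A=1, B=1, C=k**3 + 21*k**2/8 + 13*k/8 + 3/4.
Need (1)·f(k+1) − (1)·f(k) = k**3 + 21*k**2/8 + 13*k/8 + 3/4.
Bound: deg f ≤ 4.
Solving with deg f ≤ 4: f(k) = k*(2*k**3 + 3*k**2 - 2*k + 3)/8.
Then R = B(k−1)f/C = k*(2*k**3 + 3*k**2 - 2*k + 3)/((k + 2)*(8*k**2 + 5*k + 3)), so s_k = R(k)·t_k = k*(-2*k**3 - 3*k**2 + 2*k - 3).
Check: Δs_k = -8*k**3 - 21*k**2 - 13*k - 6. ✓
Σ_(k=2)^n t_k = s_(n+1) − s_(2) = (-2*n**4 - 11*n**3 - 19*n**2 - 16*n - 6) − (-54), i.e. -2*n**4 - 11*n**3 - 19*n**2 - 16*n + 48.

S(n) = - 2 n^{4} - 11 n^{3} - 19 n^{2} - 16 n + 48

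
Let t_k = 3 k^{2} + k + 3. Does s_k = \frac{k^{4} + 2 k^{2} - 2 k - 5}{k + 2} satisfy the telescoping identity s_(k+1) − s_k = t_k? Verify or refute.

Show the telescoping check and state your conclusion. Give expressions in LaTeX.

Invalid: residual \frac{- 2 k^{3} - 8 k^{2} - 2 k - 11}{k^{2} + 5 k + 6} ≠ 0.

s_(k+1) = (-2*k + (k + 1)**4 + 2*(k + 1)**2 - 7)/(k + 3)
s_(k+1) − s_k = (3*k**4 + 14*k**3 + 18*k**2 + 19*k + 7)/(k**2 + 5*k + 6)
(s_(k+1) − s_k) − t_k = (-2*k**3 - 8*k**2 - 2*k - 11)/(k**2 + 5*k + 6)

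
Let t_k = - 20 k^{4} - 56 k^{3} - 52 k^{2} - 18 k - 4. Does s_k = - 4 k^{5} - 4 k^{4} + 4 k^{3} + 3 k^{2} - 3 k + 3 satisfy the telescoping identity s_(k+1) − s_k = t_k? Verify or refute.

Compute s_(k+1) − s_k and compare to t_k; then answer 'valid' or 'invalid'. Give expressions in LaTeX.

s_(k+1) = -4*k**5 - 24*k**4 - 52*k**3 - 49*k**2 - 21*k - 1
s_(k+1) − s_k = -20*k**4 - 56*k**3 - 52*k**2 - 18*k - 4
(s_(k+1) − s_k) − t_k = 0

Valid: the claim telescopes to t_k.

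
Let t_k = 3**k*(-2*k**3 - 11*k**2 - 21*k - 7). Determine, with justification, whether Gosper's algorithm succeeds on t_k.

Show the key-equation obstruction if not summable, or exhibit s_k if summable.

The ratio is 3*(2*k**3 + 17*k**2 + 49*k + 41)/(2*k**3 + 11*k**2 + 21*k + 7).
Gosper form: A/B · C(k+1)/C(k) with A=3, B=1, C=k**3 + 11*k**2/2 + 21*k/2 + 7/2.
Need (3)·f(k+1) − (1)·f(k) = k**3 + 11*k**2/2 + 21*k/2 + 7/2.
Degrees (0,0,3) ⇒ d ≤ 3.
Match coefficients ⇒ f(k) = (k**3 + k**2 + 3*k - 4)/2.
So s_k = (B(k−1)f/C)·t_k = ((k**3 + k**2 + 3*k - 4)/(2*k**3 + 11*k**2 + 21*k + 7))·t_k = 3**k*(-k**3 - k**2 - 3*k + 4).
Verify: 3**k*(-2*k**3 - 11*k**2 - 21*k - 7) matches t_k.

Yes. s_k = 3**k*(-k**3 - k**2 - 3*k + 4).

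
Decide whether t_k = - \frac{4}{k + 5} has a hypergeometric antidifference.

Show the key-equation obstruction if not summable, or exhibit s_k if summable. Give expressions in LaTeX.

t_(k+1)/t_k = (k + 5)/(k + 6).
Factor: A=k + 5; B=k + 6; C=1.
Solve (k + 5)·f(k+1) − (k + 5)·f(k) = 1.
deg f ≤ 0 (via 1,1,0).
Put f(k) = c0: A·f(k+1) − B(k−1)·f(k) − C = -1; need -1 = 0 — inconsistent ⇒ no f, not summable.

No; the coefficient equations for f are inconsistent.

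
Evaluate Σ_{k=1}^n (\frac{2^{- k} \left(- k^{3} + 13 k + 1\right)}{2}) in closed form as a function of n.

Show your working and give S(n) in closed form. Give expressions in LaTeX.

S(n) = 2^{- n - 1} \left(2^{n} + n^{3} + 6 n^{2} + 5 n - 1\right)

The ratio is (13*k - (k + 1)**3 + 14)/(2*(-k**3 + 13*k + 1)).
Normal form (A,B,C) = (1/2, 1, k**3 - 13*k - 1).
f must satisfy (1/2)·f(k+1) − (1)·f(k) = k**3 - 13*k - 1.
From deg A=0, deg B=0, deg C=3: d=3.
Solving with deg f ≤ 3: f(k) = -2*(k**3 + 3*k**2 - 4*k - 1).
So s_k = (B(k−1)f/C)·t_k = (-2*(k**3 + 3*k**2 - 4*k - 1)/(k**3 - 13*k - 1))·t_k = (k**3 + 3*k**2 - 4*k - 1)/2**k.
Δs = (-k**3 + 13*k + 1)/(2*2**k), as required.
s_(n+1) = 2**(-n - 1)*(n**3 + 6*n**2 + 5*n - 1) and s_(1) = -1/2, so S(n) = 2**(-n - 1)*(2**n + n**3 + 6*n**2 + 5*n - 1).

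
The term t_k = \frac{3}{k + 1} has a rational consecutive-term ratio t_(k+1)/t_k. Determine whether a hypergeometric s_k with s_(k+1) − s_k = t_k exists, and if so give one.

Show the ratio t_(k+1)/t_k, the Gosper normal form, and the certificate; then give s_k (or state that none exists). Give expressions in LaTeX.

t_(k+1)/t_k = (k + 1)/(k + 2).
Factor: A=k + 1; B=k + 2; C=1.
Set up (k + 1)·f(k+1) − (k + 1)·f(k) − (1) = 0.
Bound: deg f ≤ 0.
Put f(k) = c0: A·f(k+1) − B(k−1)·f(k) − C = -1; need -1 = 0 — inconsistent ⇒ no f, not summable.

not Gosper-summable; s_k does not exist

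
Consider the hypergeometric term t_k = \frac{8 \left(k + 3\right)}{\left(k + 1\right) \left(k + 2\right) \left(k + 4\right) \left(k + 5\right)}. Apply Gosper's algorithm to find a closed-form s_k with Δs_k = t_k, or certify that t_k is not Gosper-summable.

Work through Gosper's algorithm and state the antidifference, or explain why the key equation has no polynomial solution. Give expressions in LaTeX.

Compute t_(k+1)/t_k: get (k + 1)*(k + 4)**2/((k + 3)**2*(k + 6)).
Gosper form: A/B · C(k+1)/C(k) with A=k + 1, B=k + 6, C=k**2 + 6*k + 9.
Key eq: (k + 1)·f(k+1) = (k + 5)·f(k) + (k**2 + 6*k + 9).
From deg A=1, deg B=1, deg C=2: d=4.
Match coefficients ⇒ f(k) = k*(k + 2)*(k + 3)*(k + 5)/8.
So s_k = (B(k−1)f/C)·t_k = (k*(k + 2)*(k + 5)**2/(8*(k + 3)))·t_k = k*(k + 5)/(k**2 + 5*k + 4).
Verify: 8*(k + 3)/(k**4 + 12*k**3 + 49*k**2 + 78*k + 40) matches t_k.

s_k = \frac{k \left(k + 5\right)}{k^{2} + 5 k + 4}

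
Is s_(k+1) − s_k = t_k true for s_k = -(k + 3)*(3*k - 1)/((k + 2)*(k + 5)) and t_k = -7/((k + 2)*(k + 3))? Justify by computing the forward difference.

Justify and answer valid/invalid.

Invalid: residual 2*(-3*k**2 - k + 38)/(k**4 + 16*k**3 + 91*k**2 + 216*k + 180) ≠ 0.

s_(k+1) = -(k + 4)*(3*k + 2)/((k + 3)*(k + 6))
s_(k+1) − s_k = (-13*k**2 - 79*k - 134)/(k**4 + 16*k**3 + 91*k**2 + 216*k + 180)
(s_(k+1) − s_k) − t_k = 2*(-3*k**2 - k + 38)/(k**4 + 16*k**3 + 91*k**2 + 216*k + 180)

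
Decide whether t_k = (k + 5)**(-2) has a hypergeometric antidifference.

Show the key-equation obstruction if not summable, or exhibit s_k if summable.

No — t_k has no hypergeometric antidifference.

t_(k+1)/t_k = (k + 5)**2/(k + 6)**2.
Normal form (A,B,C) = (k**2 + 10*k + 25, k**2 + 12*k + 36, 1).
f must satisfy (k**2 + 10*k + 25)·f(k+1) − (k**2 + 10*k + 25)·f(k) = 1.
Degrees (2,2,0) ⇒ d ≤ 0.
Put f(k) = c0: A·f(k+1) − B(k−1)·f(k) − C = -1; need -1 = 0 — inconsistent ⇒ no f, not summable.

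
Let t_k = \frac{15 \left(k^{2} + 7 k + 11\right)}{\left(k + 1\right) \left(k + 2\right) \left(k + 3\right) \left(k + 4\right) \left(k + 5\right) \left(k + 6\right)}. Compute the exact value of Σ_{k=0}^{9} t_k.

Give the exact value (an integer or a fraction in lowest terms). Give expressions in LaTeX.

Σ = 142/429

The ratio is (k + 1)*(7*k + (k + 1)**2 + 18)/((k + 7)*(k**2 + 7*k + 11)).
Normal form (A,B,C) = (k + 1, k + 7, k**2 + 7*k + 11).
Key eq: (k + 1)·f(k+1) = (k + 6)·f(k) + (k**2 + 7*k + 11).
From deg A=1, deg B=1, deg C=2: d=5.
Coefficient equations give f(k) = k*(k + 2)*(k + 4)*(k**2 + 9*k + 23)/45.
Get s_k = R·t_k = k*(k**2 + 9*k + 23)/(3*(k**3 + 9*k**2 + 23*k + 15)) with R(k) = B(k−1)f(k)/C(k) = k*(k + 2)*(k + 4)*(k + 6)*(k**2 + 9*k + 23)/(45*(k**2 + 7*k + 11)).
s_(k+1) − s_k = 15*(k**2 + 7*k + 11)/(k**6 + 21*k**5 + 175*k**4 + 735*k**3 + 1624*k**2 + 1764*k + 720) = t_k.
Sum = s_(10) − s_(0); s_(10) = 142/429, s_(0) = 0 ⇒ 142/429.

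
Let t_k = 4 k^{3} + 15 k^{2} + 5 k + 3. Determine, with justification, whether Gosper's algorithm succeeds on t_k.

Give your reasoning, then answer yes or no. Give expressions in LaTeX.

Yes. s_k = k \left(k^{3} + 3 k^{2} - 4 k + 3\right).

r(k) = (4*k**3 + 27*k**2 + 47*k + 27)/(4*k**3 + 15*k**2 + 5*k + 3) after simplifying.
So A=1 and B=1, with C=k**3 + 15*k**2/4 + 5*k/4 + 3/4.
Solve (1)·f(k+1) − (1)·f(k) = k**3 + 15*k**2/4 + 5*k/4 + 3/4.
Bound: deg f ≤ 4.
A polynomial solution: f(k) = k*(k**3 + 3*k**2 - 4*k + 3)/4.
So s_k = (B(k−1)f/C)·t_k = (k*(k**3 + 3*k**2 - 4*k + 3)/(4*k**3 + 15*k**2 + 5*k + 3))·t_k = k*(k**3 + 3*k**2 - 4*k + 3).
s_(k+1) − s_k = 4*k**3 + 15*k**2 + 5*k + 3 = t_k.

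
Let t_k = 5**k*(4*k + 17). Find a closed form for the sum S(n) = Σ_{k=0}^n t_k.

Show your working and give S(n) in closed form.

S(n) = 5*5**n*n + 20*5**n - 3

Step 1: r(k) = 5*(4*k + 21)/(4*k + 17).
Take A(k)=5, B(k)=1, C(k)=k + 17/4.
Need (5)·f(k+1) − (1)·f(k) = k + 17/4.
From deg A=0, deg B=0, deg C=1: d=1.
Solving with deg f ≤ 1: f(k) = (k + 3)/4.
Then R = B(k−1)f/C = (k + 3)/(4*k + 17), so s_k = R(k)·t_k = 5**k*(k + 3).
Δs = 5**k*(4*k + 17), as required.
Telescope: S(n) = s_(n+1) − s_(0) = 5**(n + 1)*(n + 4) − (3) = 5*5**n*n + 20*5**n - 3.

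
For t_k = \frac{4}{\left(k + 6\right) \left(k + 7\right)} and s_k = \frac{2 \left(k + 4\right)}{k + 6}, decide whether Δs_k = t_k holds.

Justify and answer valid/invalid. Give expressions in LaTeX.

Valid: the claim telescopes to t_k.

s_(k+1) = 2*(k + 5)/(k + 7)
s_(k+1) − s_k = 4/(k**2 + 13*k + 42)
(s_(k+1) − s_k) − t_k = 0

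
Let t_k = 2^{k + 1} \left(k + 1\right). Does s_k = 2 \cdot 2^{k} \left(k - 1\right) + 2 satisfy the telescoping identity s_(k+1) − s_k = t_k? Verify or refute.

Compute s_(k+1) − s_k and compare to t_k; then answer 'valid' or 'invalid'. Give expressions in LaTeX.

Valid: the claim telescopes to t_k.

s_(k+1) = 4*2**k*k + 2
s_(k+1) − s_k = 2**(k + 1)*(k + 1)
(s_(k+1) − s_k) − t_k = 0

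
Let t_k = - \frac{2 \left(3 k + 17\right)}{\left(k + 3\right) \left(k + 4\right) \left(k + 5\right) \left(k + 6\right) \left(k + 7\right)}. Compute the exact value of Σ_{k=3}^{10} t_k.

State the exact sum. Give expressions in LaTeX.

t_(k+1)/t_k = (k + 3)*(3*k + 20)/((k + 8)*(3*k + 17)).
Normal form (A,B,C) = (k + 3, k + 8, k + 17/3).
Solve (k + 3)·f(k+1) − (k + 7)·f(k) = k + 17/3.
d = 4 from the (1,1,1) case.
Solving with deg f ≤ 4: f(k) = k*(k + 5)*(k**2 + 13*k + 54)/216.
Get s_k = R·t_k = k*(-k**2 - 13*k - 54)/(36*(k**3 + 13*k**2 + 54*k + 72)) with R(k) = B(k−1)f(k)/C(k) = k*(k + 5)*(k + 7)*(k**2 + 13*k + 54)/(72*(3*k + 17)).
Check: Δs_k = 2*(-3*k - 17)/(k**5 + 25*k**4 + 245*k**3 + 1175*k**2 + 2754*k + 2520). ✓
Sum = s_(11) − s_(3); s_(11) = -583/21420, s_(3) = -17/756 ⇒ -76/16065.

Σ = -76/16065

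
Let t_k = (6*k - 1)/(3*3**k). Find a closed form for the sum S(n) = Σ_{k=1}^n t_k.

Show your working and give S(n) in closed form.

The ratio is (6*k + 5)/(3*(6*k - 1)).
So A=1/3 and B=1, with C=k - 1/6.
Set up (1/3)·f(k+1) − (1)·f(k) − (k - 1/6) = 0.
Bound: deg f ≤ 1.
Solving with deg f ≤ 1: f(k) = -(3*k + 1)/2.
So s_k = (B(k−1)f/C)·t_k = (-3*(3*k + 1)/(6*k - 1))·t_k = (-3*k - 1)/3**k.
Verify: (6*k - 1)/(3*3**k) matches t_k.
s_(n+1) = 3**(-n - 1)*(-3*n - 4) and s_(1) = -4/3, so S(n) = 3**(-n - 1)*(4*3**n - 3*n - 4).

S(n) = 3**(-n - 1)*(4*3**n - 3*n - 4)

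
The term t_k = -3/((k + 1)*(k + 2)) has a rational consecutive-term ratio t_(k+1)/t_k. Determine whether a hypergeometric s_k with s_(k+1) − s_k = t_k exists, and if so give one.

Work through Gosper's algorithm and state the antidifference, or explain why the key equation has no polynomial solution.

s_k = -3*k/(k + 1)

t_(k+1)/t_k = (k + 1)/(k + 3).
A = k + 1, B = k + 3, C = 1.
Set up (k + 1)·f(k+1) − (k + 2)·f(k) − (1) = 0.
Degrees (1,1,0) ⇒ d ≤ 1.
Match coefficients ⇒ f(k) = k.
Certificate R = B(k−1)f/C = k*(k + 2) gives s_k = -3*k/(k + 1).
Check: Δs_k = -3/(k**2 + 3*k + 2). ✓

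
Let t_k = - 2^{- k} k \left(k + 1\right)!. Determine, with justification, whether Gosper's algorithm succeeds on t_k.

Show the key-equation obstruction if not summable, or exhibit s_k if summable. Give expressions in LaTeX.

Compute t_(k+1)/t_k: get (k + 1)*(k + 2)/(2*k).
Normal form (A,B,C) = (k/2 + 1, 1, k).
Need (k/2 + 1)·f(k+1) − (1)·f(k) = k.
deg f ≤ 0 (via 1,0,1).
Solving with deg f ≤ 0: f(k) = 2.
Get s_k = R·t_k = -2**(1 - k)*factorial(k + 1) with R(k) = B(k−1)f(k)/C(k) = 2/k.
Check: Δs_k = -k*factorial(k + 1)/2**k. ✓

Yes. s_k = - 2^{1 - k} \left(k + 1\right)!.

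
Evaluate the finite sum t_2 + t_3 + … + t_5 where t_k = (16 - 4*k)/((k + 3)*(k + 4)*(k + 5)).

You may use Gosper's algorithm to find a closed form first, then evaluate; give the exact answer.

Σ = 2/45

t_(k+1)/t_k = (k - 3)*(k + 3)/((k - 4)*(k + 6)).
Take A(k)=k + 3, B(k)=k + 6, C(k)=k - 4.
f must satisfy (k + 3)·f(k+1) − (k + 5)·f(k) = k - 4.
Degrees (1,1,1) ⇒ d ≤ 2.
A polynomial solution: f(k) = -k*(k + 31)/24.
R(k) = B(k−1)·f(k)/C(k) = -k*(k + 5)*(k + 31)/(24*(k - 4)); s_k = R·t_k = k*(k + 31)/(6*(k + 3)*(k + 4)).
Verify: 4*(4 - k)/(k**3 + 12*k**2 + 47*k + 60) matches t_k.
Evaluate s at k=6 and k=2: 37/90 and 11/30; difference 2/45.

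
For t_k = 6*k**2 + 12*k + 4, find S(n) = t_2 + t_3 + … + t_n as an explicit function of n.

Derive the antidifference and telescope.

S(n) = 2*n**3 + 9*n**2 + 11*n - 22

Ratio r(k) = (3*k**2 + 12*k + 11)/(3*k**2 + 6*k + 2).
Take A(k)=1, B(k)=1, C(k)=k**2 + 2*k + 2/3.
Set up (1)·f(k+1) − (1)·f(k) − (k**2 + 2*k + 2/3) = 0.
d = 3 from the (0,0,2) case.
Solve for f: f(k) = k*(2*k**2 + 3*k - 1)/6 (degree 3 ≤ 3).
Certificate R = B(k−1)f/C = k*(2*k**2 + 3*k - 1)/(2*(3*k**2 + 6*k + 2)) gives s_k = k*(2*k**2 + 3*k - 1).
s_(k+1) − s_k = 6*k**2 + 12*k + 4 = t_k.
s_(n+1) = 2*n**3 + 9*n**2 + 11*n + 4 and s_(2) = 26, so S(n) = 2*n**3 + 9*n**2 + 11*n - 22.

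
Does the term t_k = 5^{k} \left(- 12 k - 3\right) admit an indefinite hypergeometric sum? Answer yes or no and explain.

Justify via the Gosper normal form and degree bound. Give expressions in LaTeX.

The ratio is 5*(4*k + 5)/(4*k + 1).
Factor: A=5; B=1; C=k + 1/4.
f must satisfy (5)·f(k+1) − (1)·f(k) = k + 1/4.
d = 1 from the (0,0,1) case.
Solving with deg f ≤ 1: f(k) = (k - 1)/4.
So s_k = (B(k−1)f/C)·t_k = ((k - 1)/(4*k + 1))·t_k = 3*5**k*(1 - k).
Check: Δs_k = 5**k*(-12*k - 3). ✓

Yes. s_k = 3 \cdot 5^{k} \left(1 - k\right).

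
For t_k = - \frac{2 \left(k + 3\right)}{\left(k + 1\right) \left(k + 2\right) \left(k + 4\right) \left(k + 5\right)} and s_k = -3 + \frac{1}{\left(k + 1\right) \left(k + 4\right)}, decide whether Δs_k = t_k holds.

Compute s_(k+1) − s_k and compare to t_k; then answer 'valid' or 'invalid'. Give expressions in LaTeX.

valid; difference matches t_k

s_(k+1) = -3 + 1/((k + 2)*(k + 5))
s_(k+1) − s_k = 2*(-k - 3)/(k**4 + 12*k**3 + 49*k**2 + 78*k + 40)
(s_(k+1) − s_k) − t_k = 0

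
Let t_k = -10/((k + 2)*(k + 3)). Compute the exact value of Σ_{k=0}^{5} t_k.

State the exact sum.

Σ = -15/4

r(k) = (k + 2)/(k + 4) after simplifying.
Gosper form: A/B · C(k+1)/C(k) with A=k + 2, B=k + 4, C=1.
Set up (k + 2)·f(k+1) − (k + 3)·f(k) − (1) = 0.
d = 1 from the (1,1,0) case.
A polynomial solution: f(k) = k/2.
Certificate R = B(k−1)f/C = k*(k + 3)/2 gives s_k = -5*k/(k + 2).
Check: Δs_k = -10/(k**2 + 5*k + 6). ✓
Sum = s_(6) − s_(0); s_(6) = -15/4, s_(0) = 0 ⇒ -15/4.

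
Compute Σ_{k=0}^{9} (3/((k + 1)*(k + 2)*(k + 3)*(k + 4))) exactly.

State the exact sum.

The ratio is (k + 1)/(k + 5).
Take A(k)=k + 1, B(k)=k + 5, C(k)=1.
f must satisfy (k + 1)·f(k+1) − (k + 4)·f(k) = 1.
d = 3 from the (1,1,0) case.
Coefficient equations give f(k) = k*(k**2 + 6*k + 11)/18.
Then R = B(k−1)f/C = k*(k + 4)*(k**2 + 6*k + 11)/18, so s_k = R(k)·t_k = k*(k**2 + 6*k + 11)/(6*(k + 1)*(k + 2)*(k + 3)).
s_(k+1) − s_k = 3/(k**4 + 10*k**3 + 35*k**2 + 50*k + 24) = t_k.
Telescoping: Σ = s_(10) − s_(0) = 95/572 − (0) = 95/572.

Σ = 95/572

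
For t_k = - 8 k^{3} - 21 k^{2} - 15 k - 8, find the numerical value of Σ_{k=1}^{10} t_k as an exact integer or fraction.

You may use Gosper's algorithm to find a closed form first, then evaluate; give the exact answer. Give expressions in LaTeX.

Σ = -33190

The ratio is (8*k**3 + 45*k**2 + 81*k + 52)/(8*k**3 + 21*k**2 + 15*k + 8).
A = 1, B = 1, C = k**3 + 21*k**2/8 + 15*k/8 + 1.
Key eq: (1)·f(k+1) = (1)·f(k) + (k**3 + 21*k**2/8 + 15*k/8 + 1).
d = 4 from the (0,0,3) case.
A polynomial solution: f(k) = k*(2*k**3 + 3*k**2 - k + 4)/8.
Get s_k = R·t_k = k*(-2*k**3 - 3*k**2 + k - 4) with R(k) = B(k−1)f(k)/C(k) = k*(2*k**3 + 3*k**2 - k + 4)/(8*k**3 + 21*k**2 + 15*k + 8).
Verify: -8*k**3 - 21*k**2 - 15*k - 8 matches t_k.
Telescoping: Σ = s_(11) − s_(1) = -33198 − (-8) = -33190.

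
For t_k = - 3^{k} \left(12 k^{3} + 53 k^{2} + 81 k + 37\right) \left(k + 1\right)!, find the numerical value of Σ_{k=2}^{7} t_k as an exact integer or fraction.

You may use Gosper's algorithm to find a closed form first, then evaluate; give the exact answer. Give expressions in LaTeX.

Ratio r(k) = 3*(12*k**4 + 113*k**3 + 401*k**2 + 629*k + 366)/(12*k**3 + 53*k**2 + 81*k + 37).
Factor: A=3*k + 6; B=1; C=k**3 + 53*k**2/12 + 27*k/4 + 37/12.
Set up (3*k + 6)·f(k+1) − (1)·f(k) − (k**3 + 53*k**2/12 + 27*k/4 + 37/12) = 0.
deg f ≤ 2 (via 1,0,3).
Solving with deg f ≤ 2: f(k) = (k + 1)*(4*k - 1)/12.
So s_k = (B(k−1)f/C)·t_k = ((k + 1)*(4*k - 1)/(12*k**3 + 53*k**2 + 81*k + 37))·t_k = -3**k*(k + 1)*(4*k - 1)*factorial(k + 1).
Verify: -3**k*(12*k**3 + 53*k**2 + 81*k + 37)*factorial(k + 1) matches t_k.
Sum = s_(8) − s_(2); s_(8) = -664258734720, s_(2) = -1134 ⇒ -664258733586.

Σ = -664258733586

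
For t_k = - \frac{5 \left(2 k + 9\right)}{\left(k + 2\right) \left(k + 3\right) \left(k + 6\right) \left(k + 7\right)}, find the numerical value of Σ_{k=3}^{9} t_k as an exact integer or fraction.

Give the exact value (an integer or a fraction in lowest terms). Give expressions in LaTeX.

Σ = -49/576

r(k) = (k + 2)*(k + 6)*(2*k + 11)/((k + 4)*(k + 8)*(2*k + 9)) after simplifying.
Factor: A=k + 2; B=k + 8; C=k**3 + 27*k**2/2 + 121*k/2 + 90.
Key eq: (k + 2)·f(k+1) = (k + 7)·f(k) + (k**3 + 27*k**2/2 + 121*k/2 + 90).
d = 5 from the (1,1,3) case.
Solve for f: f(k) = k*(k + 3)*(k + 4)*(k + 5)*(k + 8)/24 (degree 5 ≤ 5).
Get s_k = R·t_k = 5*k*(-k - 8)/(12*(k**2 + 8*k + 12)) with R(k) = B(k−1)f(k)/C(k) = k*(k + 3)*(k + 7)*(k + 8)/(12*(2*k + 9)).
Δs = 5*(-2*k - 9)/(k**4 + 18*k**3 + 113*k**2 + 288*k + 252), as required.
Sum = s_(10) − s_(3); s_(10) = -25/64, s_(3) = -11/36 ⇒ -49/576.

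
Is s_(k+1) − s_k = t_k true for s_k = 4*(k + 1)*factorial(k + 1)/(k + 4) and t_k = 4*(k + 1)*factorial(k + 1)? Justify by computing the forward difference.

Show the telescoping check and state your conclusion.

s_(k+1) = 4*(k + 2)*factorial(k + 2)/(k + 5)
s_(k+1) − s_k = 4*(k**3 + 7*k**2 + 14*k + 11)*factorial(k + 1)/((k + 4)*(k + 5))
(s_(k+1) − s_k) − t_k = -12*(k**2 + 5*k + 3)*factorial(k + 1)/((k + 4)*(k + 5))

Invalid: residual -12*(k**2 + 5*k + 3)*factorial(k + 1)/((k + 4)*(k + 5)) ≠ 0.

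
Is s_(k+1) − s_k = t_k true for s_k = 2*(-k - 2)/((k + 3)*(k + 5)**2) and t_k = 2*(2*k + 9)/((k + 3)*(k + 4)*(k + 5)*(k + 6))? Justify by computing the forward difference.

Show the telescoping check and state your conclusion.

s_(k+1) = 2*(-k - 3)/((k + 4)*(k + 6)**2)
s_(k+1) − s_k = 2*(2*k**3 + 22*k**2 + 72*k + 63)/(k**6 + 29*k**5 + 347*k**4 + 2191*k**3 + 7692*k**2 + 14220*k + 10800)
(s_(k+1) − s_k) − t_k = 6*(-3*k**2 - 29*k - 69)/(k**6 + 29*k**5 + 347*k**4 + 2191*k**3 + 7692*k**2 + 14220*k + 10800)

Invalid: residual 6*(-3*k**2 - 29*k - 69)/(k**6 + 29*k**5 + 347*k**4 + 2191*k**3 + 7692*k**2 + 14220*k + 10800) ≠ 0.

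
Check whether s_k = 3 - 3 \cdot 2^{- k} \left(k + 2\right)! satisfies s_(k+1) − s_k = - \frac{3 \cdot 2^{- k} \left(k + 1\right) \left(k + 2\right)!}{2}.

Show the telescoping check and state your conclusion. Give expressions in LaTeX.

Valid: the claim telescopes to t_k.

s_(k+1) = -3*2**(-k - 1)*factorial(k + 3) + 3
s_(k+1) − s_k = -3*(k + 1)*factorial(k + 2)/(2*2**k)
(s_(k+1) − s_k) − t_k = 0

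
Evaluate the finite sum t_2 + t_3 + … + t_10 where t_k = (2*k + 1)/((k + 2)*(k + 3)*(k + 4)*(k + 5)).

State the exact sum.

t_(k+1)/t_k = (k + 2)*(2*k + 3)/((k + 6)*(2*k + 1)).
Gosper form: A/B · C(k+1)/C(k) with A=k + 2, B=k + 6, C=k + 1/2.
Key eq: (k + 2)·f(k+1) = (k + 5)·f(k) + (k + 1/2).
deg f ≤ 3 (via 1,1,1).
Solve for f: f(k) = k*(k**2 + 9*k + 2)/48 (degree 3 ≤ 3).
Then R = B(k−1)f/C = k*(k + 5)*(k**2 + 9*k + 2)/(24*(2*k + 1)), so s_k = R(k)·t_k = k*(k**2 + 9*k + 2)/(24*(k + 2)*(k + 3)*(k + 4)).
Verify: (2*k + 1)/(k**4 + 14*k**3 + 71*k**2 + 154*k + 120) matches t_k.
Sum = s_(11) − s_(2); s_(11) = 407/10920, s_(2) = 1/60 ⇒ 15/728.

Σ = 15/728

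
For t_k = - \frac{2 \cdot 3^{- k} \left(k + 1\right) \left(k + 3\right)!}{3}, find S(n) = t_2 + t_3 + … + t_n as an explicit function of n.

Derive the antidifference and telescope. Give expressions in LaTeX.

S(n) = \frac{80}{3} - \frac{2 \cdot 3^{- n} \left(n + 4\right)!}{3}

r(k) = (k + 2)*(k + 4)/(3*(k + 1)) after simplifying.
So A=k/3 + 4/3 and B=1, with C=k + 1.
Need (k/3 + 4/3)·f(k+1) − (1)·f(k) = k + 1.
Degrees (1,0,1) ⇒ d ≤ 0.
A polynomial solution: f(k) = 3.
R(k) = B(k−1)·f(k)/C(k) = 3/(k + 1); s_k = R·t_k = -2*factorial(k + 3)/3**k.
Verify: -2*(k + 1)*factorial(k + 3)/(3*3**k) matches t_k.
Evaluate: s_(n+1) = -2*3**(-n - 1)*factorial(n + 4); subtract s_(2) = -80/3 ⇒ S(n) = 80/3 - 2*factorial(n + 4)/(3*3**n).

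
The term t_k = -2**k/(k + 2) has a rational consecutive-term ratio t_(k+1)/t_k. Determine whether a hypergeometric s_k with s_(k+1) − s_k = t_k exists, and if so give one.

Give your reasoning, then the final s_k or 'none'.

none — t_k is not Gosper-summable

Compute t_(k+1)/t_k: get 2*(k + 2)/(k + 3).
Gosper form: A/B · C(k+1)/C(k) with A=2*k + 4, B=k + 3, C=1.
Set up (2*k + 4)·f(k+1) − (k + 2)·f(k) − (1) = 0.
From deg A=1, deg B=1, deg C=0: d=-1.
Negative degree bound (-1): no f exists, t_k not Gosper-summable.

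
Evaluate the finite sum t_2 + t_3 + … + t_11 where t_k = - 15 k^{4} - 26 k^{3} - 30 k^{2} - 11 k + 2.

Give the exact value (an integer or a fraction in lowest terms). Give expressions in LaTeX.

Σ = -728670

r(k) = (15*k**4 + 86*k**3 + 198*k**2 + 209*k + 80)/(15*k**4 + 26*k**3 + 30*k**2 + 11*k - 2) after simplifying.
Factor: A=1; B=1; C=k**4 + 26*k**3/15 + 2*k**2 + 11*k/15 - 2/15.
f must satisfy (1)·f(k+1) − (1)·f(k) = k**4 + 26*k**3/15 + 2*k**2 + 11*k/15 - 2/15.
From deg A=0, deg B=0, deg C=4: d=5.
Coefficient equations give f(k) = k*(3*k**4 - k**3 + 2*k**2 - 3*k - 3)/15.
So s_k = (B(k−1)f/C)·t_k = (k*(3*k**4 - k**3 + 2*k**2 - 3*k - 3)/(15*k**4 + 26*k**3 + 30*k**2 + 11*k - 2))·t_k = k*(-3*k**4 + k**3 - 2*k**2 + 3*k + 3).
s_(k+1) − s_k = -15*k**4 - 26*k**3 - 30*k**2 - 11*k + 2 = t_k.
Evaluate s at k=12 and k=2: -728748 and -78; difference -728670.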